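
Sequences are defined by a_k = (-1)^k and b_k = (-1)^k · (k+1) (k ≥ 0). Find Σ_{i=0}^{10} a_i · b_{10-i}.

66

This is [x^10] in the product of the two ordinary generating functions.
Σ = 1·11 − 1·(-10) + 1·9 − 1·(-8) + 1·7 − 1·(-6) + 1·5 − 1·(-4) + 1·3 − 1·(-2) + 1·1 = 66.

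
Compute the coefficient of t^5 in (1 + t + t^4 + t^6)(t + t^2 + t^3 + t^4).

(1 + t + t^4 + t^6) has coefficients 1,1,0,0,1,0 for degrees 0…5.
(t + t^2 + t^3 + t^4) has coefficients 0,1,1,1,1,0 for degrees 0…5.
[t^5] = 1·0 + 1·1 + 1·1 = 2.

2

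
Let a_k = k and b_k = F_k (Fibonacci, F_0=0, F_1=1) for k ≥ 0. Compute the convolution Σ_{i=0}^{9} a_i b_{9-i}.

Write out a_i and b_{9-i} for i = 0,…,9 and sum the products.
Σ = 0·34 + 1·21 + 2·13 + 3·8 + 4·5 + 5·3 + 6·2 + 7·1 + 8·1 + 9·0 = 133.

133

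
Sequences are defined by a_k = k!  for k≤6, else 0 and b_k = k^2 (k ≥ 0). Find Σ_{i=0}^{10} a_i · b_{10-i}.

This is [x^10] in the product of the two ordinary generating functions.
Σ = 1·100 + 1·81 + 2·64 + 6·49 + 24·36 + 120·25 + 720·16 + 0·9 + 0·4 + 0·1 + 0·0 = 15987.

15987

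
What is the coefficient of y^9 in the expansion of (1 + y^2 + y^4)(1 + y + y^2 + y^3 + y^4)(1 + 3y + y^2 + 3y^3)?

10

(1 + y^2 + y^4) has coefficients 1,0,1,0,1 for degrees 0…4.
(1 + y + y^2 + y^3 + y^4) has coefficients 1,1,1,1,1,0,0,0,0,0 for degrees 0…9.
Finally multiplying by (1 + 3y + y^2 + 3y^3), the product of all factors after the first has coefficients 1,4,5,8,8,7,4,3,0,0 for degrees 0…9.
[y^9] = 1·0 + 1·3 + 1·7 = 10.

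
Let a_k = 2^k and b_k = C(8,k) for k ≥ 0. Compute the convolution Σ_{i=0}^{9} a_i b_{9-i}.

This is [x^9] in the product of the two ordinary generating functions.
Σ = 1·0 + 2·1 + 4·8 + 8·28 + 16·56 + 32·70 + 64·56 + 128·28 + 256·8 + 512·1 = 13122.

13122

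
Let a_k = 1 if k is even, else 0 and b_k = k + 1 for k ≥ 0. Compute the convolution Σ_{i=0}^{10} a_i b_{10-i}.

This is [x^10] in the product of the two ordinary generating functions.
Σ = 1·11 + 0·10 + 1·9 + 0·8 + 1·7 + 0·6 + 1·5 + 0·4 + 1·3 + 0·2 + 1·1 = 36.

36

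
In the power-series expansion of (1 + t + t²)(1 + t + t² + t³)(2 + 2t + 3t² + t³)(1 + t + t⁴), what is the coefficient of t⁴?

42

(1 + t + t²) has coefficients 1,1,1 for degrees 0…2.
(1 + t + t² + t³) has coefficients 1,1,1,1,0 for degrees 0…4.
Multiplying by (2 + 2t + 3t² + t³) gives running coefficients 2,4,7,8,6 for degrees 0…4.
Finally multiplying by (1 + t + t⁴), the product of all factors after the first has coefficients 2,6,11,15,16 for degrees 0…4.
[t⁴] = 1·16 + 1·15 + 1·11 = 42.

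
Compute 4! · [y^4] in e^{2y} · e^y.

81

The EGF product rule gives c_4 = Σ_{k_1+k_2=4} C(4; k_1,k_2) · ∏ g_i(k_i), where e^{2y} gives (2)^k; e^y gives (1)^k.
g_1(k) for k = 0…4: 1, 2, 4, 8, 16.
g_2(k) for k = 0…4: 1, 1, 1, 1, 1.
c_4 = Σ_k C(4,k)·g_1(k)·g_2(4−k) = 1·1·1 + 4·2·1 + 6·4·1 + 4·8·1 + 1·16·1 = 1 + 8 + 24 + 32 + 16 = 81.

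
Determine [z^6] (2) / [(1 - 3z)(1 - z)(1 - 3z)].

14216

The denominator gives the recurrence a_n = 7a_(n−1) − 15a_(n−2) + 9a_(n−3) for n ≥ 3; the numerator fixes a_0 = 2, a_1 = 14, a_2 = 68.
Iterating: 2, 14, 68, 284, 1094, 4010, 14216, so a_6 = 14216.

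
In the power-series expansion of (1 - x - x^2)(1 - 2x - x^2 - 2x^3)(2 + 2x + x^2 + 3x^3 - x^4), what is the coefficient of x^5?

(1 - x - x^2) has coefficients 1,-1,-1 for degrees 0…2.
(1 - 2x - x^2 - 2x^3) has coefficients 1,-2,-1,-2,0,0 for degrees 0…5.
Finally multiplying by (2 + 2x + x^2 + 3x^3 - x^4), the product of all factors after the first has coefficients 2,-2,-5,-5,-12,-3 for degrees 0…5.
[x^5] = 1·(-3) − 1·(-12) − 1·(-5) = 14.

14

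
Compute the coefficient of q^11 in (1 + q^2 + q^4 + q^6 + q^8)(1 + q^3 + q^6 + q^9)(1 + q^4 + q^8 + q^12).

4

(1 + q^2 + q^4 + q^6 + q^8) has coefficients 1,0,1,0,1,0,1,0,1 for degrees 0…8.
(1 + q^3 + q^6 + q^9) has coefficients 1,0,0,1,0,0,1,0,0,1,0,0 for degrees 0…11.
Finally multiplying by (1 + q^4 + q^8 + q^12), the product of all factors after the first has coefficients 1,0,0,1,1,0,1,1,1,1,1,1 for degrees 0…11.
[q^11] = 1·1 + 1·1 + 1·1 + 1·0 + 1·1 = 4.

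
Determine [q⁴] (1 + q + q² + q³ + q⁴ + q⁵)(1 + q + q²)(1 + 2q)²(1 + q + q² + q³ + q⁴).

72

(1 + q + q² + q³ + q⁴ + q⁵) has coefficients 1,1,1,1,1 for degrees 0…4.
(1 + q + q²) has coefficients 1,1,1,0,0 for degrees 0…4.
Multiplying by (1 + 2q)² gives running coefficients 1,5,9,8,4 for degrees 0…4.
Finally multiplying by (1 + q + q² + q³ + q⁴), the product of all factors after the first has coefficients 1,6,15,23,27 for degrees 0…4.
[q⁴] = 1·27 + 1·23 + 1·15 + 1·6 + 1·1 = 72.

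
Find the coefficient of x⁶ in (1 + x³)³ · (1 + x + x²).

(1 + x³)³ has coefficients 1,0,0,3,0,0,3 for degrees 0…6.
(1 + x + x²) has coefficients 1,1,1,0,0,0,0 for degrees 0…6.
[x⁶] = 1·0 + 3·0 + 3·1 = 3.

3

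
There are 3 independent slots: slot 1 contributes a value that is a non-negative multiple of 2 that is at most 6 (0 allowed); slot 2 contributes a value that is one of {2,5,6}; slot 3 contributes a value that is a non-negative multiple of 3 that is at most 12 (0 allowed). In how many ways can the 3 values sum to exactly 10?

The generating function for the choices is (1 + y² + y⁴ + y⁶)·(y² + y⁵ + y⁶)·(1 + y³ + y⁶ + y⁹ + y¹²); the count is [y¹⁰].
(1 + y² + y⁴ + y⁶) has coefficients 1,0,1,0,1,0,1 for degrees 0…6.
(y² + y⁵ + y⁶) has coefficients 0,0,1,0,0,1,1,0,0,0,0 for degrees 0…10.
Finally multiplying by (1 + y³ + y⁶ + y⁹ + y¹²), the product of all factors after the first has coefficients 0,0,1,0,0,2,1,0,2,1,0 for degrees 0…10.
[y¹⁰] = 1·0 + 1·2 + 1·1 + 1·0 = 3.

3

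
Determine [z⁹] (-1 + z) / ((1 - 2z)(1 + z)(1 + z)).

The denominator gives the recurrence a_n = 3a_(n−2) + 2a_(n−3) for n ≥ 3; the numerator fixes a_0 = -1, a_1 = 1, a_2 = -3.
Iterating: -1, 1, -3, 1, -7, -3, -19, -23, -63, -107, so a_9 = -107.

-107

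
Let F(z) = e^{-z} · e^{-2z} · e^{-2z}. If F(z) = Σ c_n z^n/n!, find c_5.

-3125

The EGF product rule gives c_5 = Σ_{k_1+k_2+k_3=5} C(5; k_1,k_2,k_3) · ∏ g_i(k_i), where e^{-z} gives (-1)^k; e^{-2z} gives (-2)^k; e^{-2z} gives (-2)^k.
g_1(k) for k = 0…5: 1, -1, 1, -1, 1, -1.
g_2(k) for k = 0…5: 1, -2, 4, -8, 16, -32.
g_3(k) for k = 0…5: 1, -2, 4, -8, 16, -32.
First combine the last two factors: h(k) = Σ_j C(k,j)·g_2(j)·g_3(k−j) for k = 0…5: 1, -4, 16, -64, 256, -1024.
c_5 = Σ_k C(5,k)·g_1(k)·h(5−k) = 1·1·(-1024) + 5·(-1)·256 + 10·1·(-64) + 10·(-1)·16 + 5·1·(-4) + 1·(-1)·1 = −1024 − 1280 − 640 − 160 − 20 − 1 = -3125.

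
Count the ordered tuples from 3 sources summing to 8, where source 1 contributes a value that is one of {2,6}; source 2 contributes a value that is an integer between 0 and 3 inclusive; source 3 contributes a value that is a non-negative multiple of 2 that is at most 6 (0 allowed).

4

The generating function for the choices is (y^2 + y^6)·(1 + y + y^2 + y^3)·(1 + y^2 + y^4 + y^6); the count is [y^8].
(y^2 + y^6) has coefficients 0,0,1,0,0,0,1 for degrees 0…6.
(1 + y + y^2 + y^3) has coefficients 1,1,1,1,0,0,0,0,0 for degrees 0…8.
Finally multiplying by (1 + y^2 + y^4 + y^6), the product of all factors after the first has coefficients 1,1,2,2,2,2,2,2,1 for degrees 0…8.
[y^8] = 1·2 + 1·2 = 4.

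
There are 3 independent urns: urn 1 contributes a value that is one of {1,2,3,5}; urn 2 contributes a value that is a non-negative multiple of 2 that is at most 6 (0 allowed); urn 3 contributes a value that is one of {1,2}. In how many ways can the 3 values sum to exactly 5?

3

The generating function for the choices is (x + x^2 + x^3 + x^5)·(1 + x^2 + x^4 + x^6)·(x + x^2); the count is [x^5].
(x + x^2 + x^3 + x^5) has coefficients 0,1,1,1,0,1 for degrees 0…5.
(1 + x^2 + x^4 + x^6) has coefficients 1,0,1,0,1,0 for degrees 0…5.
Finally multiplying by (x + x^2), the product of all factors after the first has coefficients 0,1,1,1,1,1 for degrees 0…5.
[x^5] = 1·1 + 1·1 + 1·1 + 1·0 = 3.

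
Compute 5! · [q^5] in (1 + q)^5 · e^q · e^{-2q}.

The EGF product rule gives c_5 = Σ_{k_1+k_2+k_3=5} C(5; k_1,k_2,k_3) · ∏ g_i(k_i), where (1+q)^5 gives the falling factorial (5)_k; e^q gives (1)^k; e^{-2q} gives (-2)^k.
g_1(k) for k = 0…5: 1, 5, 20, 60, 120, 120.
g_2(k) for k = 0…5: 1, 1, 1, 1, 1, 1.
g_3(k) for k = 0…5: 1, -2, 4, -8, 16, -32.
First combine the last two factors: h(k) = Σ_j C(k,j)·g_2(j)·g_3(k−j) for k = 0…5: 1, -1, 1, -1, 1, -1.
c_5 = Σ_k C(5,k)·g_1(k)·h(5−k) = 1·1·(-1) + 5·5·1 + 10·20·(-1) + 10·60·1 + 5·120·(-1) + 1·120·1 = −1 + 25 − 200 + 600 − 600 + 120 = -56.

-56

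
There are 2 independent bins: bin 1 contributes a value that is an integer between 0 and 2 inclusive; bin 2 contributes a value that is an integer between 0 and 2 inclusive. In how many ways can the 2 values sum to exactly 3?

The generating function for the choices is (1 + q + q^2)·(1 + q + q^2); the count is [q^3].
(1 + q + q^2) has coefficients 1,1,1 for degrees 0…2.
(1 + q + q^2) has coefficients 1,1,1,0 for degrees 0…3.
[q^3] = 1·0 + 1·1 + 1·1 = 2.

2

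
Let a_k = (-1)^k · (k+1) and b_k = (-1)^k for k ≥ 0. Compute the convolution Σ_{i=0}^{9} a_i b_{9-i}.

Write out a_i and b_{9-i} for i = 0,…,9 and sum the products.
Σ = 1·(-1) − 2·1 + 3·(-1) − 4·1 + 5·(-1) − 6·1 + 7·(-1) − 8·1 + 9·(-1) − 10·1 = -55.

-55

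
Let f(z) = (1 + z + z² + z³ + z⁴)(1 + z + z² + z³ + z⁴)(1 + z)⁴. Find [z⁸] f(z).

(1 + z + z² + z³ + z⁴) has coefficients 1,1,1,1,1 for degrees 0…4.
(1 + z + z² + z³ + z⁴) has coefficients 1,1,1,1,1,0,0,0,0 for degrees 0…8.
Finally multiplying by (1 + z)⁴, the product of all factors after the first has coefficients 1,5,11,15,16,15,11,5,1 for degrees 0…8.
[z⁸] = 1·1 + 1·5 + 1·11 + 1·15 + 1·16 = 48.

48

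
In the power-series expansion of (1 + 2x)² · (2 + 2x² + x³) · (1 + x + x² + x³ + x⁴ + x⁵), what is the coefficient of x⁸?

25

(1 + 2x)² has coefficients 1,4,4 for degrees 0…2.
(2 + 2x² + x³) has coefficients 2,0,2,1,0,0,0,0,0 for degrees 0…8.
Finally multiplying by (1 + x + x² + x³ + x⁴ + x⁵), the product of all factors after the first has coefficients 2,2,4,5,5,5,3,3,1 for degrees 0…8.
[x⁸] = 1·1 + 4·3 + 4·3 = 25.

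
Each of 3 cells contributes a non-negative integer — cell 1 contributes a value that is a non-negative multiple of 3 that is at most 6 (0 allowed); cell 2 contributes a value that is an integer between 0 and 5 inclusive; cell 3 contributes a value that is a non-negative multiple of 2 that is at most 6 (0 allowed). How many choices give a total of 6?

6

The generating function for the choices is (1 + q^3 + q^6)·(1 + q + q^2 + q^3 + q^4 + q^5)·(1 + q^2 + q^4 + q^6); the count is [q^6].
(1 + q^3 + q^6) has coefficients 1,0,0,1,0,0,1 for degrees 0…6.
(1 + q + q^2 + q^3 + q^4 + q^5) has coefficients 1,1,1,1,1,1,0 for degrees 0…6.
Finally multiplying by (1 + q^2 + q^4 + q^6), the product of all factors after the first has coefficients 1,1,2,2,3,3,3 for degrees 0…6.
[q^6] = 1·3 + 1·2 + 1·1 = 6.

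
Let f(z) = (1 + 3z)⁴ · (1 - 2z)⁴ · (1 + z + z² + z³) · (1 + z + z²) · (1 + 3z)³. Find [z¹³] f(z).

(1 + 3z)⁴ has coefficients 1,12,54,108,81 for degrees 0…4.
(1 - 2z)⁴ has coefficients 1,-8,24,-32,16,0,0,0,0,0,0,0,0,0 for degrees 0…13.
Multiplying by (1 + z + z² + z³) gives running coefficients 1,-7,17,-15,0,8,-16,16,0,0,0,0,0,0 for degrees 0…13.
Multiplying by (1 + z + z²) gives running coefficients 1,-6,11,-5,2,-7,-8,8,0,16,0,0,0,0 for degrees 0…13.
Finally multiplying by (1 + 3z)³, the product of all factors after the first has coefficients 1,3,-16,-41,92,173,-152,-199,-333,16,360,432,432,0 for degrees 0…13.
[z¹³] = 1·0 + 12·432 + 54·432 + 108·360 + 81·16 = 68688.

68688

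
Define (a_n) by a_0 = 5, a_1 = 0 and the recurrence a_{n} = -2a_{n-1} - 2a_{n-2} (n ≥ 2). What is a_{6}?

The ordinary generating function has denominator 1 + 2t + 2t^2.
Iterating the recurrence: a_0,…,a_{6} = 5, 0, -10, 20, -20, 0, 40.

40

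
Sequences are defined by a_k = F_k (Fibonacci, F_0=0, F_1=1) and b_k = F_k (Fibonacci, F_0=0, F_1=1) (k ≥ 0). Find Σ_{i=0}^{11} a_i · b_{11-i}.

420

This is [x^11] in the product of the two ordinary generating functions.
Σ = 0·89 + 1·55 + 1·34 + 2·21 + 3·13 + 5·8 + 8·5 + 13·3 + 21·2 + 34·1 + 55·1 + 89·0 = 420.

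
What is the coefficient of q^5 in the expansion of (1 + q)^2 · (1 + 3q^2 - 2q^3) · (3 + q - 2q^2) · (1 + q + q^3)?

(1 + q)^2 has coefficients 1,2,1 for degrees 0…2.
(1 + 3q^2 - 2q^3) has coefficients 1,0,3,-2,0,0 for degrees 0…5.
Multiplying by (3 + q - 2q^2) gives running coefficients 3,1,7,-3,-8,4 for degrees 0…5.
Finally multiplying by (1 + q + q^3), the product of all factors after the first has coefficients 3,4,8,7,-10,3 for degrees 0…5.
[q^5] = 1·3 + 2·(-10) + 1·7 = -10.

-10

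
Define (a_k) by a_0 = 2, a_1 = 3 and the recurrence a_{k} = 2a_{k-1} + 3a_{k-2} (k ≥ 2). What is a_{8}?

The ordinary generating function has denominator 1 - 2x - 3x^2.
Iterating the recurrence: a_0,…,a_{8} = 2, 3, 12, 33, 102, 303, 912, 2733, 8202.

8202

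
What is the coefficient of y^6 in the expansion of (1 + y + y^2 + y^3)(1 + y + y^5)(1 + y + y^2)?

(1 + y + y^2 + y^3) has coefficients 1,1,1,1 for degrees 0…3.
(1 + y + y^5) has coefficients 1,1,0,0,0,1,0 for degrees 0…6.
Finally multiplying by (1 + y + y^2), the product of all factors after the first has coefficients 1,2,2,1,0,1,1 for degrees 0…6.
[y^6] = 1·1 + 1·1 + 1·0 + 1·1 = 3.

3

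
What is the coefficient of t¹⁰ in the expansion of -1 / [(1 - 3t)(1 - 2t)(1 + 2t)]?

The denominator gives the recurrence a_n = 3a_(n−1) + 4a_(n−2) − 12a_(n−3) for n ≥ 3; the numerator fixes a_0 = -1, a_1 = -3, a_2 = -13.
Iterating: -1, -3, -13, -39, -133, -399, -1261, -3783, -11605, -34815, -105469, so a_10 = -105469.

-105469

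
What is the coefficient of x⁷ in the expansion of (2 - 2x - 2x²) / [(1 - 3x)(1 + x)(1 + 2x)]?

The denominator gives the recurrence a_n = 7a_(n−2) + 6a_(n−3) for n ≥ 3; the numerator fixes a_0 = 2, a_1 = -2, a_2 = 12.
Iterating: 2, -2, 12, -2, 72, 58, 492, 838, so a_7 = 838.

838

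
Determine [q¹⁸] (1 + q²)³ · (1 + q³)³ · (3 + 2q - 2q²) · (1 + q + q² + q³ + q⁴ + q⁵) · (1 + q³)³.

(1 + q²)³ has coefficients 1,0,3,0,3,0,1 for degrees 0…6.
(1 + q³)³ has coefficients 1,0,0,3,0,0,3,0,0,1,0,0,0,0,0,0,0,0,0 for degrees 0…18.
Multiplying by (3 + 2q - 2q²) gives running coefficients 3,2,-2,9,6,-6,9,6,-6,3,2,-2,0,0,0,0,0,0,0 for degrees 0…18.
Multiplying by (1 + q + q² + q³ + q⁴ + q⁵) gives running coefficients 3,5,3,12,18,12,18,22,18,12,8,12,3,-3,3,0,-2,0,0 for degrees 0…18.
Finally multiplying by (1 + q³)³, the product of all factors after the first has coefficients 3,5,3,21,33,21,63,91,63,105,133,105,105,105,105,63,35,63,21 for degrees 0…18.
[q¹⁸] = 1·21 + 3·35 + 3·105 + 1·105 = 546.

546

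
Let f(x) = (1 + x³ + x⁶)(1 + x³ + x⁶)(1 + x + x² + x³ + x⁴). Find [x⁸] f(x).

3

(1 + x³ + x⁶) has coefficients 1,0,0,1,0,0,1 for degrees 0…6.
(1 + x³ + x⁶) has coefficients 1,0,0,1,0,0,1,0,0 for degrees 0…8.
Finally multiplying by (1 + x + x² + x³ + x⁴), the product of all factors after the first has coefficients 1,1,1,2,2,1,2,2,1 for degrees 0…8.
[x⁸] = 1·1 + 1·1 + 1·1 = 3.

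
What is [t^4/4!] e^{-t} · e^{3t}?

16

The EGF product rule gives c_4 = Σ_{k_1+k_2=4} C(4; k_1,k_2) · ∏ g_i(k_i), where e^{-t} gives (-1)^k; e^{3t} gives (3)^k.
g_1(k) for k = 0…4: 1, -1, 1, -1, 1.
g_2(k) for k = 0…4: 1, 3, 9, 27, 81.
c_4 = Σ_k C(4,k)·g_1(k)·g_2(4−k) = 1·1·81 + 4·(-1)·27 + 6·1·9 + 4·(-1)·3 + 1·1·1 = 81 − 108 + 54 − 12 + 1 = 16.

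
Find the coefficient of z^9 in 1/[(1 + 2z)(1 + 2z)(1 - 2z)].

-2560

The denominator gives the recurrence a_n = −2a_(n−1) + 4a_(n−2) + 8a_(n−3) for n ≥ 3; the numerator fixes a_0 = 1, a_1 = -2, a_2 = 8.
Iterating: 1, -2, 8, -16, 48, -96, 256, -512, 1280, -2560, so a_9 = -2560.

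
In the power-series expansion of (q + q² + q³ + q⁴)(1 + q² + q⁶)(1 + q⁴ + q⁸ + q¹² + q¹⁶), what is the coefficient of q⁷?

3

(q + q² + q³ + q⁴) has coefficients 0,1,1,1,1 for degrees 0…4.
(1 + q² + q⁶) has coefficients 1,0,1,0,0,0,1,0 for degrees 0…7.
Finally multiplying by (1 + q⁴ + q⁸ + q¹² + q¹⁶), the product of all factors after the first has coefficients 1,0,1,0,1,0,2,0 for degrees 0…7.
[q⁷] = 1·2 + 1·0 + 1·1 + 1·0 = 3.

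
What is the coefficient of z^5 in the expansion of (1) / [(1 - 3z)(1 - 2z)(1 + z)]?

504

Partial fractions give a closed form: a_n = (9/4)·3^n + (-4/3)·2^n + (1/12)·(-1)^n.
At n = 5: a_5 = 504.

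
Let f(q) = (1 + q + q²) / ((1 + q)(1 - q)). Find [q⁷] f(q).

The denominator gives the recurrence a_n = a_(n−2) for n ≥ 3; the numerator fixes a_0 = 1, a_1 = 1, a_2 = 2.
Iterating: 1, 1, 2, 1, 2, 1, 2, 1, so a_7 = 1.

1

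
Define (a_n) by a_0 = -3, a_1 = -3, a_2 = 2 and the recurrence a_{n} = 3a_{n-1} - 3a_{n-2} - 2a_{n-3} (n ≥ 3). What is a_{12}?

The ordinary generating function has denominator 1 - 3z + 3z^2 + 2z^3.
Iterating the recurrence: a_0,…,a_{12} = -3, -3, 2, 21, 63, 122, 135, -87, -910, -2739, -5313, -5902, 3711.

3711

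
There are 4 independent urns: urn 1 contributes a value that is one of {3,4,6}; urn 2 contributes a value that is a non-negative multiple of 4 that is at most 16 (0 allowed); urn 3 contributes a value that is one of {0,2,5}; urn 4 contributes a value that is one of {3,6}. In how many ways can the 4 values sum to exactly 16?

The generating function for the choices is (q^3 + q^4 + q^6)·(1 + q^4 + q^8 + q^12 + q^16)·(1 + q^2 + q^5)·(q^3 + q^6); the count is [q^16].
(q^3 + q^4 + q^6) has coefficients 0,0,0,1,1,0,1 for degrees 0…6.
(1 + q^4 + q^8 + q^12 + q^16) has coefficients 1,0,0,0,1,0,0,0,1,0,0,0,1,0,0,0,1 for degrees 0…16.
Multiplying by (1 + q^2 + q^5) gives running coefficients 1,0,1,0,1,1,1,0,1,1,1,0,1,1,1,0,1 for degrees 0…16.
Finally multiplying by (q^3 + q^6), the product of all factors after the first has coefficients 0,0,0,1,0,1,1,1,2,1,1,2,2,1,1,2,2 for degrees 0…16.
[q^16] = 1·1 + 1·2 + 1·1 = 4.

4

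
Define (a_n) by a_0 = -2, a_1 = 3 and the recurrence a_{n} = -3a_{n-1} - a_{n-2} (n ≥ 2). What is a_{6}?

-322

The ordinary generating function has denominator 1 + 3q + q^2.
Iterating the recurrence: a_0,…,a_{6} = -2, 3, -7, 18, -47, 123, -322.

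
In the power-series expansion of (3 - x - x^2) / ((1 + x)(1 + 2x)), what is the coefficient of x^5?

-205

The denominator gives the recurrence a_n = −3a_(n−1) − 2a_(n−2) for n ≥ 3; the numerator fixes a_0 = 3, a_1 = -10, a_2 = 23.
Iterating: 3, -10, 23, -49, 101, -205, so a_5 = -205.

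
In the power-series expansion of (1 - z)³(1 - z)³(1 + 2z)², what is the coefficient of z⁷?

-20

(1 - z)³ has coefficients 1,-3,3,-1 for degrees 0…3.
(1 - z)³ has coefficients 1,-3,3,-1,0,0,0,0 for degrees 0…7.
Finally multiplying by (1 + 2z)², the product of all factors after the first has coefficients 1,1,-5,-1,8,-4,0,0 for degrees 0…7.
[z⁷] = 1·0 − 3·0 + 3·(-4) − 1·8 = -20.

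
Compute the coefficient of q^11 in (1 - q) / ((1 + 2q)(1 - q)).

-2048

The denominator gives the recurrence a_n = −a_(n−1) + 2a_(n−2) for n ≥ 3; the numerator fixes a_0 = 1, a_1 = -2, a_2 = 4.
Iterating: 1, -2, 4, -8, 16, -32, 64, -128, 256, -512, 1024, -2048, so a_11 = -2048.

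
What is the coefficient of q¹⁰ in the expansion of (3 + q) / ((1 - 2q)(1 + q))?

The denominator gives the recurrence a_n = a_(n−1) + 2a_(n−2) for n ≥ 2; the numerator fixes a_0 = 3, a_1 = 4.
Iterating: 3, 4, 10, 18, 38, 74, 150, 298, 598, 1194, 2390, so a_10 = 2390.

2390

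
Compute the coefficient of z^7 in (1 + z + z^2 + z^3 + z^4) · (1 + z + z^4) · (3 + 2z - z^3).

2

(1 + z + z^2 + z^3 + z^4) has coefficients 1,1,1,1,1 for degrees 0…4.
(1 + z + z^4) has coefficients 1,1,0,0,1,0,0,0 for degrees 0…7.
Finally multiplying by (3 + 2z - z^3), the product of all factors after the first has coefficients 3,5,2,-1,2,2,0,-1 for degrees 0…7.
[z^7] = 1·(-1) + 1·0 + 1·2 + 1·2 + 1·(-1) = 2.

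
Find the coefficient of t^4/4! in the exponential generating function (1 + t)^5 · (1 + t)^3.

The EGF product rule gives c_4 = Σ_{k_1+k_2=4} C(4; k_1,k_2) · ∏ g_i(k_i), where (1+t)^5 gives the falling factorial (5)_k; (1+t)^3 gives the falling factorial (3)_k.
g_1(k) for k = 0…4: 1, 5, 20, 60, 120.
g_2(k) for k = 0…4: 1, 3, 6, 6, 0.
c_4 = Σ_k C(4,k)·g_1(k)·g_2(4−k) = 4·5·6 + 6·20·6 + 4·60·3 + 1·120·1 = 120 + 720 + 720 + 120 = 1680.

1680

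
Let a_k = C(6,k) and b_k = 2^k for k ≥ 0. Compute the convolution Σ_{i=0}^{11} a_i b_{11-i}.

Write out a_i and b_{11-i} for i = 0,…,11 and sum the products.
Σ = 1·2048 + 6·1024 + 15·512 + 20·256 + 15·128 + 6·64 + 1·32 + 0·16 + 0·8 + 0·4 + 0·2 + 0·1 = 23328.

23328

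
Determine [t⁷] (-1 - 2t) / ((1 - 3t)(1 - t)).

Partial fractions give a closed form: a_n = (-5/2)·3^n + (3/2)·1^n.
At n = 7: a_7 = -5466.

-5466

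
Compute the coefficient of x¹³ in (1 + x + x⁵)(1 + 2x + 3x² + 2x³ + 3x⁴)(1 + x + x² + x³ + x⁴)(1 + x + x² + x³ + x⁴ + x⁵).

56

(1 + x + x⁵) has coefficients 1,1,0,0,0,1 for degrees 0…5.
(1 + 2x + 3x² + 2x³ + 3x⁴) has coefficients 1,2,3,2,3,0,0,0,0,0,0,0,0,0 for degrees 0…13.
Multiplying by (1 + x + x² + x³ + x⁴) gives running coefficients 1,3,6,8,11,10,8,5,3,0,0,0,0,0 for degrees 0…13.
Finally multiplying by (1 + x + x² + x³ + x⁴ + x⁵), the product of all factors after the first has coefficients 1,4,10,18,29,39,46,48,45,37,26,16,8,3 for degrees 0…13.
[x¹³] = 1·3 + 1·8 + 1·45 = 56.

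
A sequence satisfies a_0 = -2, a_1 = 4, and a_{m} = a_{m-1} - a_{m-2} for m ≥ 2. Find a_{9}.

The ordinary generating function has denominator 1 - x + x^2.
Iterating the recurrence: a_0,…,a_{9} = -2, 4, 6, 2, -4, -6, -2, 4, 6, 2.

2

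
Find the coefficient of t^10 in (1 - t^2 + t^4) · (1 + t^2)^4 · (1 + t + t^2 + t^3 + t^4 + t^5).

8

(1 - t^2 + t^4) has coefficients 1,0,-1,0,1 for degrees 0…4.
(1 + t^2)^4 has coefficients 1,0,4,0,6,0,4,0,1,0,0 for degrees 0…10.
Finally multiplying by (1 + t + t^2 + t^3 + t^4 + t^5), the product of all factors after the first has coefficients 1,1,5,5,11,11,14,14,11,11,5 for degrees 0…10.
[t^10] = 1·5 − 1·11 + 1·14 = 8.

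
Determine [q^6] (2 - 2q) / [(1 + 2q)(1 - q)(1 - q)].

86

The denominator gives the recurrence a_n = 3a_(n−2) − 2a_(n−3) for n ≥ 3; the numerator fixes a_0 = 2, a_1 = -2, a_2 = 6.
Iterating: 2, -2, 6, -10, 22, -42, 86, so a_6 = 86.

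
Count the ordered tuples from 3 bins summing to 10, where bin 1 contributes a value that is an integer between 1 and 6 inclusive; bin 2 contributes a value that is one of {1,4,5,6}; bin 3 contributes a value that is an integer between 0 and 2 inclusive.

9

The generating function for the choices is (t + t^2 + t^3 + t^4 + t^5 + t^6)·(t + t^4 + t^5 + t^6)·(1 + t + t^2); the count is [t^10].
(t + t^2 + t^3 + t^4 + t^5 + t^6) has coefficients 0,1,1,1,1,1,1 for degrees 0…6.
(t + t^4 + t^5 + t^6) has coefficients 0,1,0,0,1,1,1,0,0,0,0 for degrees 0…10.
Finally multiplying by (1 + t + t^2), the product of all factors after the first has coefficients 0,1,1,1,1,2,3,2,1,0,0 for degrees 0…10.
[t^10] = 1·0 + 1·1 + 1·2 + 1·3 + 1·2 + 1·1 = 9.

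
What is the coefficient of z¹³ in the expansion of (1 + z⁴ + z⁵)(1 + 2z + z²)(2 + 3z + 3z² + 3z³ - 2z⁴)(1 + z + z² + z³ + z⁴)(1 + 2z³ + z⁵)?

(1 + z⁴ + z⁵) has coefficients 1,0,0,0,1,1 for degrees 0…5.
(1 + 2z + z²) has coefficients 1,2,1,0,0,0,0,0,0,0,0,0,0,0 for degrees 0…13.
Multiplying by (2 + 3z + 3z² + 3z³ - 2z⁴) gives running coefficients 2,7,11,12,7,-1,-2,0,0,0,0,0,0,0 for degrees 0…13.
Multiplying by (1 + z + z² + z³ + z⁴) gives running coefficients 2,9,20,32,39,36,27,16,4,-3,-2,0,0,0 for degrees 0…13.
Finally multiplying by (1 + 2z³ + z⁵), the product of all factors after the first has coefficients 2,9,20,36,57,78,100,114,108,90,66,35,10,0 for degrees 0…13.
[z¹³] = 1·0 + 1·90 + 1·108 = 198.

198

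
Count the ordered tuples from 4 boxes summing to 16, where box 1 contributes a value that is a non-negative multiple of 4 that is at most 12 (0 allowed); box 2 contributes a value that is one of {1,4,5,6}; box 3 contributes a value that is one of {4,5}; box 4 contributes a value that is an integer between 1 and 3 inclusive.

The generating function for the choices is (1 + y⁴ + y⁸ + y¹²)·(y + y⁴ + y⁵ + y⁶)·(y⁴ + y⁵)·(y + y² + y³); the count is [y¹⁶].
(1 + y⁴ + y⁸ + y¹²) has coefficients 1,0,0,0,1,0,0,0,1,0,0,0,1 for degrees 0…12.
(y + y⁴ + y⁵ + y⁶) has coefficients 0,1,0,0,1,1,1,0,0,0,0,0,0,0,0,0,0 for degrees 0…16.
Multiplying by (y⁴ + y⁵) gives running coefficients 0,0,0,0,0,1,1,0,1,2,2,1,0,0,0,0,0 for degrees 0…16.
Finally multiplying by (y + y² + y³), the product of all factors after the first has coefficients 0,0,0,0,0,0,1,2,2,2,3,5,5,3,1,0,0 for degrees 0…16.
[y¹⁶] = 1·0 + 1·5 + 1·2 + 1·0 = 7.

7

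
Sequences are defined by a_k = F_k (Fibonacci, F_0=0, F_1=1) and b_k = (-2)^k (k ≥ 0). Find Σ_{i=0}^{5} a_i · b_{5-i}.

This is [x^5] in the product of the two ordinary generating functions.
Σ = 0·(-32) + 1·16 + 1·(-8) + 2·4 + 3·(-2) + 5·1 = 15.

15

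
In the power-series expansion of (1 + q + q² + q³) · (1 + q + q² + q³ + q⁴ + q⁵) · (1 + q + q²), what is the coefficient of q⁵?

(1 + q + q² + q³) has coefficients 1,1,1,1 for degrees 0…3.
(1 + q + q² + q³ + q⁴ + q⁵) has coefficients 1,1,1,1,1,1 for degrees 0…5.
Finally multiplying by (1 + q + q²), the product of all factors after the first has coefficients 1,2,3,3,3,3 for degrees 0…5.
[q⁵] = 1·3 + 1·3 + 1·3 + 1·3 = 12.

12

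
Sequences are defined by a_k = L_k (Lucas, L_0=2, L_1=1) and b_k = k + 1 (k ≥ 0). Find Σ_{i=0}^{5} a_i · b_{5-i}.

The convolution is the x^5 coefficient of A(x)B(x).
Σ = 2·6 + 1·5 + 3·4 + 4·3 + 7·2 + 11·1 = 66.

66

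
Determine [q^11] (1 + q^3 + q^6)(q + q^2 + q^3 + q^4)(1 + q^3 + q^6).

(1 + q^3 + q^6) has coefficients 1,0,0,1,0,0,1 for degrees 0…6.
(q + q^2 + q^3 + q^4) has coefficients 0,1,1,1,1,0,0,0,0,0,0,0 for degrees 0…11.
Finally multiplying by (1 + q^3 + q^6), the product of all factors after the first has coefficients 0,1,1,1,2,1,1,2,1,1,1,0 for degrees 0…11.
[q^11] = 1·0 + 1·1 + 1·1 = 2.

2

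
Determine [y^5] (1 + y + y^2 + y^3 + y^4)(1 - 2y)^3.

(1 + y + y^2 + y^3 + y^4) has coefficients 1,1,1,1,1 for degrees 0…4.
(1 - 2y)^3 has coefficients 1,-6,12,-8,0,0 for degrees 0…5.
[y^5] = 1·0 + 1·0 + 1·(-8) + 1·12 + 1·(-6) = -2.

-2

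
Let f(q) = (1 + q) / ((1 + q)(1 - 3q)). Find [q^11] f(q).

177147

Partial fractions give a closed form: a_n = (1)·3^n.
At n = 11: a_11 = 177147.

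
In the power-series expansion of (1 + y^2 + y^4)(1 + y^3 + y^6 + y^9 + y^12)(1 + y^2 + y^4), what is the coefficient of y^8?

3

(1 + y^2 + y^4) has coefficients 1,0,1,0,1 for degrees 0…4.
(1 + y^3 + y^6 + y^9 + y^12) has coefficients 1,0,0,1,0,0,1,0,0 for degrees 0…8.
Finally multiplying by (1 + y^2 + y^4), the product of all factors after the first has coefficients 1,0,1,1,1,1,1,1,1 for degrees 0…8.
[y^8] = 1·1 + 1·1 + 1·1 = 3.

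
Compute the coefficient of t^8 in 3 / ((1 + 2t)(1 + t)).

1533

The denominator gives the recurrence a_n = −3a_(n−1) − 2a_(n−2) for n ≥ 2; the numerator fixes a_0 = 3, a_1 = -9.
Iterating: 3, -9, 21, -45, 93, -189, 381, -765, 1533, so a_8 = 1533.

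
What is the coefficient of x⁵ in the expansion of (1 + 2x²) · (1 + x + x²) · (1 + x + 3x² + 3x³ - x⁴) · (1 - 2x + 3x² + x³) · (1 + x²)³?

(1 + 2x²) has coefficients 1,0,2 for degrees 0…2.
(1 + x + x²) has coefficients 1,1,1,0,0,0 for degrees 0…5.
Multiplying by (1 + x + 3x² + 3x³ - x⁴) gives running coefficients 1,2,5,7,5,2 for degrees 0…5.
Multiplying by (1 - 2x + 3x² + x³) gives running coefficients 1,0,4,4,8,18 for degrees 0…5.
Finally multiplying by (1 + x²)³, the product of all factors after the first has coefficients 1,0,7,4,23,30 for degrees 0…5.
[x⁵] = 1·30 + 2·4 = 38.

38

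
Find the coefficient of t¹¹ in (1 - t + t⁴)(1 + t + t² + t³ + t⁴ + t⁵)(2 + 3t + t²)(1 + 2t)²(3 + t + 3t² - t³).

252

(1 - t + t⁴) has coefficients 1,-1,0,0,1 for degrees 0…4.
(1 + t + t² + t³ + t⁴ + t⁵) has coefficients 1,1,1,1,1,1,0,0,0,0,0,0 for degrees 0…11.
Multiplying by (2 + 3t + t²) gives running coefficients 2,5,6,6,6,6,4,1,0,0,0,0 for degrees 0…11.
Multiplying by (1 + 2t)² gives running coefficients 2,13,34,50,54,54,52,41,20,4,0,0 for degrees 0…11.
Finally multiplying by (3 + t + 3t² - t³), the product of all factors after the first has coefficients 6,41,121,221,301,332,322,283,203,103,23,-8 for degrees 0…11.
[t¹¹] = 1·(-8) − 1·23 + 1·283 = 252.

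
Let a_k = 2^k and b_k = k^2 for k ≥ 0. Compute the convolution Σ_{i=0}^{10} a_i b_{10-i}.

This is [x^10] in the product of the two ordinary generating functions.
Σ = 1·100 + 2·81 + 4·64 + 8·49 + 16·36 + 32·25 + 64·16 + 128·9 + 256·4 + 512·1 + 1024·0 = 5998.

5998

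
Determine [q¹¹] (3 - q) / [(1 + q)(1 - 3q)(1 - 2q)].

1056055

Partial fractions give a closed form: a_n = (1/3)·(-1)^n + (6)·3^n + (-10/3)·2^n.
At n = 11: a_11 = 1056055.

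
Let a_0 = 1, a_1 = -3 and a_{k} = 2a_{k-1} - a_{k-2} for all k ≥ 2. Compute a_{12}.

-47

The ordinary generating function has denominator 1 - 2q + q^2.
Iterating the recurrence: a_0,…,a_{12} = 1, -3, -7, -11, -15, -19, -23, -27, -31, -35, -39, -43, -47.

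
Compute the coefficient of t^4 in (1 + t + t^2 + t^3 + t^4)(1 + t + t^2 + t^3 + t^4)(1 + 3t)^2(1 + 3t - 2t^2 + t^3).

(1 + t + t^2 + t^3 + t^4) has coefficients 1,1,1,1,1 for degrees 0…4.
(1 + t + t^2 + t^3 + t^4) has coefficients 1,1,1,1,1 for degrees 0…4.
Multiplying by (1 + 3t)^2 gives running coefficients 1,7,16,16,16 for degrees 0…4.
Finally multiplying by (1 + 3t - 2t^2 + t^3), the product of all factors after the first has coefficients 1,10,35,51,39 for degrees 0…4.
[t^4] = 1·39 + 1·51 + 1·35 + 1·10 + 1·1 = 136.

136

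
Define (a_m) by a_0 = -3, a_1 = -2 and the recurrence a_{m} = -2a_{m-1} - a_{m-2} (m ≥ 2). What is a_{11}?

-52

The ordinary generating function has denominator 1 + 2z + z^2.
Iterating the recurrence: a_0,…,a_{11} = -3, -2, 7, -12, 17, -22, 27, -32, 37, -42, 47, -52.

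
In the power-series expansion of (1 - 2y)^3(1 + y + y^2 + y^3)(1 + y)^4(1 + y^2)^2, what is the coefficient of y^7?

10

(1 - 2y)^3 has coefficients 1,-6,12,-8 for degrees 0…3.
(1 + y + y^2 + y^3) has coefficients 1,1,1,1,0,0,0,0 for degrees 0…7.
Multiplying by (1 + y)^4 gives running coefficients 1,5,11,15,15,11,5,1 for degrees 0…7.
Finally multiplying by (1 + y^2)^2, the product of all factors after the first has coefficients 1,5,13,25,38,46,46,38 for degrees 0…7.
[y^7] = 1·38 − 6·46 + 12·46 − 8·38 = 10.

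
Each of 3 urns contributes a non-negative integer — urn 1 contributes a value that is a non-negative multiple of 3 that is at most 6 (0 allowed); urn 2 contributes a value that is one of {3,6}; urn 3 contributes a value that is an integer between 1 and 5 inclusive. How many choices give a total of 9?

The generating function for the choices is (1 + y^3 + y^6)·(y^3 + y^6)·(y + y^2 + y^3 + y^4 + y^5); the count is [y^9].
(1 + y^3 + y^6) has coefficients 1,0,0,1,0,0,1 for degrees 0…6.
(y^3 + y^6) has coefficients 0,0,0,1,0,0,1,0,0,0 for degrees 0…9.
Finally multiplying by (y + y^2 + y^3 + y^4 + y^5), the product of all factors after the first has coefficients 0,0,0,0,1,1,1,2,2,1 for degrees 0…9.
[y^9] = 1·1 + 1·1 + 1·0 = 2.

2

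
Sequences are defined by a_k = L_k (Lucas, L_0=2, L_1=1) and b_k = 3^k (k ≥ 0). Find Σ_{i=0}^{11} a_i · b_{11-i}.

Write out a_i and b_{11-i} for i = 0,…,11 and sum the products.
Σ = 2·177147 + 1·59049 + 3·19683 + 4·6561 + 7·2187 + 11·729 + 18·243 + 29·81 + 47·27 + 76·9 + 123·3 + 199·1 = 531208.

531208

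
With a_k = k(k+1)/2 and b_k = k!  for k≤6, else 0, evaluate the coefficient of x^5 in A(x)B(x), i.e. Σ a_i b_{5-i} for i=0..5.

79

Write out a_i and b_{5-i} for i = 0,…,5 and sum the products.
Σ = 0·120 + 1·24 + 3·6 + 6·2 + 10·1 + 15·1 = 79.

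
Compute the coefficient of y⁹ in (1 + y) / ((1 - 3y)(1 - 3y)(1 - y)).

The denominator gives the recurrence a_n = 7a_(n−1) − 15a_(n−2) + 9a_(n−3) for n ≥ 3; the numerator fixes a_0 = 1, a_1 = 8, a_2 = 41.
Iterating: 1, 8, 41, 176, 689, 2552, 9113, 31712, 108257, 364136, so a_9 = 364136.

364136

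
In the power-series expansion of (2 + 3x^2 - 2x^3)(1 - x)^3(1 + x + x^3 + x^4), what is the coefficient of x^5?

(2 + 3x^2 - 2x^3) has coefficients 2,0,3,-2 for degrees 0…3.
(1 - x)^3 has coefficients 1,-3,3,-1,0,0 for degrees 0…5.
Finally multiplying by (1 + x + x^3 + x^4), the product of all factors after the first has coefficients 1,-2,0,3,-3,0 for degrees 0…5.
[x^5] = 2·0 + 3·3 − 2·0 = 9.

9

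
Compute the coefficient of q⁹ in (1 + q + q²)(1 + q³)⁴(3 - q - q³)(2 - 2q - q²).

(1 + q + q²) has coefficients 1,1,1 for degrees 0…2.
(1 + q³)⁴ has coefficients 1,0,0,4,0,0,6,0,0,4 for degrees 0…9.
Multiplying by (3 - q - q³) gives running coefficients 3,-1,0,11,-4,0,14,-6,0,6 for degrees 0…9.
Finally multiplying by (2 - 2q - q²), the product of all factors after the first has coefficients 6,-8,-1,23,-30,-3,32,-40,-2,18 for degrees 0…9.
[q⁹] = 1·18 + 1·(-2) + 1·(-40) = -24.

-24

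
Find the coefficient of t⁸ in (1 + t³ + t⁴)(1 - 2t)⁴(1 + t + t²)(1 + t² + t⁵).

-6

(1 + t³ + t⁴) has coefficients 1,0,0,1,1 for degrees 0…4.
(1 - 2t)⁴ has coefficients 1,-8,24,-32,16,0,0,0,0 for degrees 0…8.
Multiplying by (1 + t + t²) gives running coefficients 1,-7,17,-16,8,-16,16,0,0 for degrees 0…8.
Finally multiplying by (1 + t² + t⁵), the product of all factors after the first has coefficients 1,-7,18,-23,25,-31,17,1,0 for degrees 0…8.
[t⁸] = 1·0 + 1·(-31) + 1·25 = -6.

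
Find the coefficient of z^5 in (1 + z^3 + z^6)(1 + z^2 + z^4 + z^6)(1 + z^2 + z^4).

2

(1 + z^3 + z^6) has coefficients 1,0,0,1,0,0 for degrees 0…5.
(1 + z^2 + z^4 + z^6) has coefficients 1,0,1,0,1,0 for degrees 0…5.
Finally multiplying by (1 + z^2 + z^4), the product of all factors after the first has coefficients 1,0,2,0,3,0 for degrees 0…5.
[z^5] = 1·0 + 1·2 = 2.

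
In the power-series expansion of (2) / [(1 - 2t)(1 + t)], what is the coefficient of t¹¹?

Partial fractions give a closed form: a_n = (4/3)·2^n + (2/3)·(-1)^n.
At n = 11: a_11 = 2730.

2730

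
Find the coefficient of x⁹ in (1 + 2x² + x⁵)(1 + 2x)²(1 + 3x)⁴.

(1 + 2x² + x⁵) has coefficients 1,0,2,0,0,1 for degrees 0…5.
(1 + 2x)² has coefficients 1,4,4,0,0,0,0,0,0,0 for degrees 0…9.
Finally multiplying by (1 + 3x)⁴, the product of all factors after the first has coefficients 1,16,106,372,729,756,324,0,0,0 for degrees 0…9.
[x⁹] = 1·0 + 2·0 + 1·729 = 729.

729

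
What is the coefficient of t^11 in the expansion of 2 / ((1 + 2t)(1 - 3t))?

The denominator gives the recurrence a_n = a_(n−1) + 6a_(n−2) for n ≥ 2; the numerator fixes a_0 = 2, a_1 = 2.
Iterating: 2, 2, 14, 26, 110, 266, 926, 2522, 8078, 23210, 71678, 210938, so a_11 = 210938.

210938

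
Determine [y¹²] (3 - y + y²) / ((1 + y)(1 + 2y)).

30715

The denominator gives the recurrence a_n = −3a_(n−1) − 2a_(n−2) for n ≥ 3; the numerator fixes a_0 = 3, a_1 = -10, a_2 = 25.
Iterating: 3, -10, 25, -55, 115, -235, 475, -955, 1915, -3835, 7675, -15355, 30715, so a_12 = 30715.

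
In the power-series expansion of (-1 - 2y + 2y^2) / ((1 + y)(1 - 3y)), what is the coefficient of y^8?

-7107

The denominator gives the recurrence a_n = 2a_(n−1) + 3a_(n−2) for n ≥ 3; the numerator fixes a_0 = -1, a_1 = -4, a_2 = -9.
Iterating: -1, -4, -9, -30, -87, -264, -789, -2370, -7107, so a_8 = -7107.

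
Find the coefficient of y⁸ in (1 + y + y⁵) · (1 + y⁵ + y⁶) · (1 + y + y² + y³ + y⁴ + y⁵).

5

(1 + y + y⁵) has coefficients 1,1,0,0,0,1 for degrees 0…5.
(1 + y⁵ + y⁶) has coefficients 1,0,0,0,0,1,1,0,0 for degrees 0…8.
Finally multiplying by (1 + y + y² + y³ + y⁴ + y⁵), the product of all factors after the first has coefficients 1,1,1,1,1,2,2,2,2 for degrees 0…8.
[y⁸] = 1·2 + 1·2 + 1·1 = 5.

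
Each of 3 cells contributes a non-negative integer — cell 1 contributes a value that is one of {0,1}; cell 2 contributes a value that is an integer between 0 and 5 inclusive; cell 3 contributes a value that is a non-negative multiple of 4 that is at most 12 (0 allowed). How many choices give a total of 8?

3

The generating function for the choices is (1 + x)·(1 + x + x² + x³ + x⁴ + x⁵)·(1 + x⁴ + x⁸ + x¹²); the count is [x⁸].
(1 + x) has coefficients 1,1 for degrees 0…1.
(1 + x + x² + x³ + x⁴ + x⁵) has coefficients 1,1,1,1,1,1,0,0,0 for degrees 0…8.
Finally multiplying by (1 + x⁴ + x⁸ + x¹²), the product of all factors after the first has coefficients 1,1,1,1,2,2,1,1,2 for degrees 0…8.
[x⁸] = 1·2 + 1·1 = 3.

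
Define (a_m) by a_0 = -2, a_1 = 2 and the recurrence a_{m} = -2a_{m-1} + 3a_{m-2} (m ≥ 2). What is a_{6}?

The ordinary generating function has denominator 1 + 2x - 3x^2.
Iterating the recurrence: a_0,…,a_{6} = -2, 2, -10, 26, -82, 242, -730.

-730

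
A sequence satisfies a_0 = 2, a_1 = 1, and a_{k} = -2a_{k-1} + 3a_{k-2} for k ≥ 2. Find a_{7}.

-545

The ordinary generating function has denominator 1 + 2t - 3t^2.
Iterating the recurrence: a_0,…,a_{7} = 2, 1, 4, -5, 22, -59, 184, -545.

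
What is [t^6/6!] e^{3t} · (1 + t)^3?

The EGF product rule gives c_6 = Σ_{k_1+k_2=6} C(6; k_1,k_2) · ∏ g_i(k_i), where e^{3t} gives (3)^k; (1+t)^3 gives the falling factorial (3)_k.
g_1(k) for k = 0…6: 1, 3, 9, 27, 81, 243, 729.
g_2(k) for k = 0…6: 1, 3, 6, 6, 0, 0, 0.
c_6 = Σ_k C(6,k)·g_1(k)·g_2(6−k) = 20·27·6 + 15·81·6 + 6·243·3 + 1·729·1 = 3240 + 7290 + 4374 + 729 = 15633.

15633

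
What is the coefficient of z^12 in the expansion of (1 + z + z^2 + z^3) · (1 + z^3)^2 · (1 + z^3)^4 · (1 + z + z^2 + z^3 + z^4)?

125

(1 + z + z^2 + z^3) has coefficients 1,1,1,1 for degrees 0…3.
(1 + z^3)^2 has coefficients 1,0,0,2,0,0,1,0,0,0,0,0,0 for degrees 0…12.
Multiplying by (1 + z^3)^4 gives running coefficients 1,0,0,6,0,0,15,0,0,20,0,0,15 for degrees 0…12.
Finally multiplying by (1 + z + z^2 + z^3 + z^4), the product of all factors after the first has coefficients 1,1,1,7,7,6,21,21,15,35,35,20,35 for degrees 0…12.
[z^12] = 1·35 + 1·20 + 1·35 + 1·35 = 125.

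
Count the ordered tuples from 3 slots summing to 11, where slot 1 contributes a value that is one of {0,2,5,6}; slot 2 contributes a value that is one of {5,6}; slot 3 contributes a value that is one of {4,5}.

The generating function for the choices is (1 + y^2 + y^5 + y^6)·(y^5 + y^6)·(y^4 + y^5); the count is [y^11].
(1 + y^2 + y^5 + y^6) has coefficients 1,0,1,0,0,1,1 for degrees 0…6.
(y^5 + y^6) has coefficients 0,0,0,0,0,1,1,0,0,0,0,0 for degrees 0…11.
Finally multiplying by (y^4 + y^5), the product of all factors after the first has coefficients 0,0,0,0,0,0,0,0,0,1,2,1 for degrees 0…11.
[y^11] = 1·1 + 1·1 + 1·0 + 1·0 = 2.

2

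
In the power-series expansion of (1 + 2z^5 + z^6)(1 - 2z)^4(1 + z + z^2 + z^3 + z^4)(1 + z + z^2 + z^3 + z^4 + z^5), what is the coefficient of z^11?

(1 + 2z^5 + z^6) has coefficients 1,0,0,0,0,2,1 for degrees 0…6.
(1 - 2z)^4 has coefficients 1,-8,24,-32,16,0,0,0,0,0,0,0 for degrees 0…11.
Multiplying by (1 + z + z^2 + z^3 + z^4) gives running coefficients 1,-7,17,-15,1,0,8,-16,16,0,0,0 for degrees 0…11.
Finally multiplying by (1 + z + z^2 + z^3 + z^4 + z^5), the product of all factors after the first has coefficients 1,-6,11,-4,-3,-3,4,-5,-6,9,8,8 for degrees 0…11.
[z^11] = 1·8 + 2·4 + 1·(-3) = 13.

13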